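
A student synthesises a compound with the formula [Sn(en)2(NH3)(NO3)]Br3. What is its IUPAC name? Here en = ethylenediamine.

The 3 bromide counter-ions carry a total charge of -3, so each complex ion is 3+.
Ligand charges: 2×ethylenediamine (neutral), 1×nitrato (-1 each), 1×ammine (neutral); total -1. So Sn + (-1) = 3+, giving Sn = +4.
Ligands are named alphabetically: ammine before ethylenediamine before nitrato.

amminebis(ethylenediamine)nitratotin(IV) bromide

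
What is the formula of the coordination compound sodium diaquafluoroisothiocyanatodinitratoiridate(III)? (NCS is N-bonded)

Na[IrF(H2O)2(NCS)(NO3)2]

Ligands: 2 nitrato (NO3, -1), 1 isothiocyanato (NCS, -1), 1 fluoro (F, -1), 2 aqua (H2O, neutral). Ligand charge sum = -4.
Charge balance with sodium (+1) requires 1 complex ion per 1 sodium.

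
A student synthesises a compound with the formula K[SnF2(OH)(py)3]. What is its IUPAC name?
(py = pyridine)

potassium difluorohydroxotris(pyridine)stannate(II)

The 1 potassium counter-ion carries a total charge of +1, so each complex ion is 1−.
Ligand charges: 2×fluoro (-1 each), 1×hydroxo (-1 each), 3×pyridine (neutral); total -3. So Sn + (-3) = 1−, giving Sn = +2.
Ligands are named alphabetically: fluoro before hydroxo before pyridine.
The complex ion is anionic, so tin takes the -ate form stannate(II).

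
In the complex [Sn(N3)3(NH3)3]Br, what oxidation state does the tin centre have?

+4

1 bromide outside the brackets (-1 each) → the complex ion is 1+.
Ligand charges: 3×NH3 neutral; 3×N3 = -3; sum -3.
Sn + (-3) = 1+ ⇒ Sn is +4.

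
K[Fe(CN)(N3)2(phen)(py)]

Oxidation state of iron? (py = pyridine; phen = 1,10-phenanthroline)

1 potassium outside the brackets (+1 each) → the complex ion is 1−.
Ligand charges: 1×py neutral; 1×phen neutral; 2×N3 = -2; 1×CN = -1; sum -3.
Fe + (-3) = 1− ⇒ Fe is +2.

+2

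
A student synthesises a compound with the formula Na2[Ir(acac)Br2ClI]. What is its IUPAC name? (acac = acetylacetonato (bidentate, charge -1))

The 2 sodium counter-ions carry a total charge of +2, so each complex ion is 2−.
Ligand charges: 1×acetylacetonato (-1 each), 1×iodo (-1 each), 1×chloro (-1 each), 2×bromo (-1 each); total -5. So Ir + (-5) = 2−, giving Ir = +3.
Ligands are named alphabetically: acetylacetonato before bromo before chloro before iodo.
The complex ion is anionic, so iridium takes the -ate form iridate(III).

sodium (acetylacetonato)dibromochloroiodoiridate(III)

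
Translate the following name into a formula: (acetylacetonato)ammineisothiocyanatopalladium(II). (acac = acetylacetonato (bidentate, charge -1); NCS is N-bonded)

Ligands: 1 acetylacetonato (acac, -1), 1 ammine (NH3, neutral), 1 isothiocyanato (NCS, -1). Ligand charge sum = -2.
With Pd in oxidation state +2, the complex ion is [Pd...].

[Pd(acac)(NCS)(NH3)]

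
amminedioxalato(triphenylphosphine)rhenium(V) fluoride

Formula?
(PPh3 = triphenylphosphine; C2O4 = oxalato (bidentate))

Ligands: 1 triphenylphosphine (PPh3, neutral), 2 oxalato (C2O4, -2), 1 ammine (NH3, neutral). Ligand charge sum = -4.
Charge balance with fluoride (-1) requires 1 complex ion per 1 fluoride.

[Re(C2O4)2(NH3)(PPh3)]F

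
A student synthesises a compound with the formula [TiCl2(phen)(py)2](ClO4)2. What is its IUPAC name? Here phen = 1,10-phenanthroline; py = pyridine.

dichloro(1,10-phenanthroline)bis(pyridine)titanium(IV) perchlorate

The 2 perchlorate counter-ions carry a total charge of -2, so each complex ion is 2+.
Ligand charges: 1×1,10-phenanthroline (neutral), 2×pyridine (neutral), 2×chloro (-1 each); total -2. So Ti + (-2) = 2+, giving Ti = +4.
Ligands are named alphabetically: chloro before phenanthroline before pyridine.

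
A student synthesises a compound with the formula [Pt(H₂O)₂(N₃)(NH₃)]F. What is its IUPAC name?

amminediaquaazidoplatinum(II) fluoride

The 1 fluoride counter-ion carries a total charge of -1, so each complex ion is 1+.
Ligand charges: 1×ammine (neutral), 1×azido (-1 each), 2×aqua (neutral); total -1. So Pt + (-1) = 1+, giving Pt = +2.
Ligands are named alphabetically: ammine before aqua before azido.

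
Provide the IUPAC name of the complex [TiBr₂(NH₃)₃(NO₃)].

There is no counter-ion, so the complex is neutral overall.
Ligand charges: 3×ammine (neutral), 1×nitrato (-1 each), 2×bromo (-1 each); total -3. So Ti + (-3) = 0, giving Ti = +3.
Ligands are named alphabetically: ammine before bromo before nitrato.

triamminedibromonitratotitanium(III)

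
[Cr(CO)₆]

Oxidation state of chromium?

No counter-ion: the bracketed complex is neutral.
Ligand charges: 6×CO neutral; sum 0.
Cr + (0) = 0 ⇒ Cr is 0.

0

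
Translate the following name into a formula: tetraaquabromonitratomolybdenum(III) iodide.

[MoBr(H2O)4(NO3)]I

Ligands: 1 nitrato (NO3, -1), 1 bromo (Br, -1), 4 aqua (H2O, neutral). Ligand charge sum = -2.
With Mo in oxidation state +3, the complex ion is [Mo...]^1+.
Charge balance with iodide (-1) requires 1 complex ion per 1 iodide.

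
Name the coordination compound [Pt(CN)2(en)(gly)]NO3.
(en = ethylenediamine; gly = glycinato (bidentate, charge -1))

The 1 nitrate counter-ion carries a total charge of -1, so each complex ion is 1+.
Ligand charges: 2×cyano (-1 each), 1×ethylenediamine (neutral), 1×glycinato (-1 each); total -3. So Pt + (-3) = 1+, giving Pt = +4.
Ligands are named alphabetically: cyano before ethylenediamine before glycinato.

dicyano(ethylenediamine)(glycinato)platinum(IV) nitrate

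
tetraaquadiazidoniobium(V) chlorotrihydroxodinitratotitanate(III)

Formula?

[Nb(H2O)4(N3)2][TiCl(NO3)2(OH)3]

Cation [Nb…]: ligand charges -2, Nb(V) ⇒ ion charge 3+.
Anion [Ti…]: ligand charges -6, Ti(III) ⇒ ion charge 3−.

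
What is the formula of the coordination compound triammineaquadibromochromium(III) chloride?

Ligands: 1 aqua (H2O, neutral), 3 ammine (NH3, neutral), 2 bromo (Br, -1). Ligand charge sum = -2.
With Cr in oxidation state +3, the complex ion is [Cr...]^1+.
Charge balance with chloride (-1) requires 1 complex ion per 1 chloride.

[CrBr2(H2O)(NH3)3]Cl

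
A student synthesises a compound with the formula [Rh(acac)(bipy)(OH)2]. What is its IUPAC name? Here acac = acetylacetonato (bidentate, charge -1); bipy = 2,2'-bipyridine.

(acetylacetonato)(2,2'-bipyridine)dihydroxorhodium(III)

There is no counter-ion, so the complex is neutral overall.
Ligand charges: 1×acetylacetonato (-1 each), 1×2,2'-bipyridine (neutral), 2×hydroxo (-1 each); total -3. So Rh + (-3) = 0, giving Rh = +3.
Ligands are named alphabetically: acetylacetonato before bipyridine before hydroxo.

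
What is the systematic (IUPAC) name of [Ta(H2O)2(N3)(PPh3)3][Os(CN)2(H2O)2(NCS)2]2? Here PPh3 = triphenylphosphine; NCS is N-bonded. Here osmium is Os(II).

diaquaazidotris(triphenylphosphine)tantalum(V) diaquadicyanodiisothiocyanatoosmate(II)

Os is given as +2; the anion's ligand charges sum to -4, so the complex anion is 2−.
With 2 anions per cation, the cation must be 2×2 = 4+.
Cation: ligand charges sum to -1; for the ion to be 4+, Ta = +5.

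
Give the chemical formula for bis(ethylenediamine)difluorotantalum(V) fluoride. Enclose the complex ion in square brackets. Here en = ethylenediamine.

Ligands: 2 fluoro (F, -1), 2 ethylenediamine (en, neutral). Ligand charge sum = -2.
With Ta in oxidation state +5, the complex ion is [Ta...]^3+.
Charge balance with fluoride (-1) requires 1 complex ion per 3 fluoride.

[Ta(en)2F2]F3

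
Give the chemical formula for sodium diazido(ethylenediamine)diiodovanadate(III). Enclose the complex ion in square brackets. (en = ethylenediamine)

Ligands: 1 ethylenediamine (en, neutral), 2 iodo (I, -1), 2 azido (N3, -1). Ligand charge sum = -4.
Charge balance with sodium (+1) requires 1 complex ion per 1 sodium.

Na[V(en)I2(N3)2]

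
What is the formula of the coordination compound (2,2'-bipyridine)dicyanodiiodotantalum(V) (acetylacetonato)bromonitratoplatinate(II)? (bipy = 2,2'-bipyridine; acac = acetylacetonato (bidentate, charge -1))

Cation [Ta…]: ligand charges -4, Ta(V) ⇒ ion charge 1+.
Anion [Pt…]: ligand charges -3, Pt(II) ⇒ ion charge 1−.
One 1+ cation balances one 1− anion.

[Ta(bipy)(CN)2I2][Pt(acac)Br(NO3)]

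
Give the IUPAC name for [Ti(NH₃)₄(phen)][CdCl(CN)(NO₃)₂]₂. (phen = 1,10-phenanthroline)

tetraammine(1,10-phenanthroline)titanium(IV) chlorocyanodinitratocadmate(II)

Both ions are complex: the cation is named first with the plain metal name, the anion second with the -ate form; each ion's ligands are alphabetised independently.
Cadmium is always +2 in its complexes; the anion's ligand charges sum to -4, so the complex anion is 2−.
With 2 anions per cation, the cation must be 2×2 = 4+.
Cation: ligand charges sum to 0; for the ion to be 4+, Ti = +4.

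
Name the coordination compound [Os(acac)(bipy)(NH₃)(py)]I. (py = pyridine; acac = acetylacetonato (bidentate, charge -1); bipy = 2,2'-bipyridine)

The 1 iodide counter-ion carries a total charge of -1, so each complex ion is 1+.
Ligand charges: 1×pyridine (neutral), 1×acetylacetonato (-1 each), 1×ammine (neutral), 1×2,2'-bipyridine (neutral); total -1. So Os + (-1) = 1+, giving Os = +2.
Ligands are named alphabetically: acetylacetonato before ammine before bipyridine before pyridine.

(acetylacetonato)ammine(2,2'-bipyridine)(pyridine)osmium(II) iodide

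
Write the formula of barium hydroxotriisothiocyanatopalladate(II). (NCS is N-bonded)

Ligands: 1 hydroxo (OH, -1), 3 isothiocyanato (NCS, -1). Ligand charge sum = -4.
Charge balance with barium (+2) requires 1 complex ion per 1 barium.

Ba[Pd(NCS)3(OH)]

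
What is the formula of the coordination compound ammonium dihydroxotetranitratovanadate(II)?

Ligands: 4 nitrato (NO3, -1), 2 hydroxo (OH, -1). Ligand charge sum = -6.
With V in oxidation state +2, the complex ion is [V...]^4−.
Charge balance with ammonium (+1) requires 1 complex ion per 4 ammonium.

(NH4)4[V(NO3)4(OH)2]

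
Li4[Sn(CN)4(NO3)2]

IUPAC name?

The 4 lithium counter-ions carry a total charge of +4, so each complex ion is 4−.
Ligand charges: 2×nitrato (-1 each), 4×cyano (-1 each); total -6. So Sn + (-6) = 4−, giving Sn = +2.
Ligands are named alphabetically: cyano before nitrato.
The complex ion is anionic, so tin takes the -ate form stannate(II).

lithium tetracyanodinitratostannate(II)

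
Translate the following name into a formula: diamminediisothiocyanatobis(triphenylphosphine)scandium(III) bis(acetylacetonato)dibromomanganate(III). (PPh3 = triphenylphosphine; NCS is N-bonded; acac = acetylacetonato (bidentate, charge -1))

Cation [Sc…]: ligand charges -2, Sc(III) ⇒ ion charge 1+.
Anion [Mn…]: ligand charges -4, Mn(III) ⇒ ion charge 1−.
One 1+ cation balances one 1− anion.

[Sc(NCS)2(NH3)2(PPh3)2][Mn(acac)2Br2]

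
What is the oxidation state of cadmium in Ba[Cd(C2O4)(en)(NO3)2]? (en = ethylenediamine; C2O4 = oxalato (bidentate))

+2

1 barium outside the brackets (+2 each) → the complex ion is 2−.
Ligand charges: 2×NO3 = -2; 1×en neutral; 1×C2O4 = -2; sum -4.
Cd + (-4) = 2− ⇒ Cd is +2.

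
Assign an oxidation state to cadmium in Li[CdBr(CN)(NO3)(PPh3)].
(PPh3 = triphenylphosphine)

1 lithium outside the brackets (+1 each) → the complex ion is 1−.
Ligand charges: 1×Br = -1; 1×CN = -1; 1×PPh3 neutral; 1×NO3 = -1; sum -3.
Cd + (-3) = 1− ⇒ Cd is +2.

+2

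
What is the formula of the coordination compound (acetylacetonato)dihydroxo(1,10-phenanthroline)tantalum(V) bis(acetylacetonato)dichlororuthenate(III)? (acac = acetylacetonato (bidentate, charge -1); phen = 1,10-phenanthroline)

Cation [Ta…]: ligand charges -3, Ta(V) ⇒ ion charge 2+.
Anion [Ru…]: ligand charges -4, Ru(III) ⇒ ion charge 1−.

[Ta(acac)(OH)2(phen)][Ru(acac)2Cl2]2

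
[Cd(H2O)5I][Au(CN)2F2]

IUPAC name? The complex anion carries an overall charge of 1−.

pentaaquaiodocadmium(II) dicyanodifluoroaurate(III)

Both ions are complex: the cation is named first with the plain metal name, the anion second with the -ate form; each ion's ligands are alphabetised independently.
The complex anion is given as 1−; its ligand charges sum to -4, so Au = +3.
A 1:1 salt means the cation carries the equal and opposite charge, 1+.
Cation: ligand charges sum to -1; for the ion to be 1+, Cd = +2.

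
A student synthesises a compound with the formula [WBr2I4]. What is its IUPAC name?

There is no counter-ion, so the complex is neutral overall.
Ligand charges: 2×bromo (-1 each), 4×iodo (-1 each); total -6. So W + (-6) = 0, giving W = +6.
Ligands are named alphabetically: bromo before iodo.

dibromotetraiodotungsten(VI)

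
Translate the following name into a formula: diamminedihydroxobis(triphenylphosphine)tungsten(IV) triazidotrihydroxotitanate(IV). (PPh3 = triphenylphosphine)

[W(NH3)2(OH)2(PPh3)2][Ti(N3)3(OH)3]

Cation [W…]: ligand charges -2, W(IV) ⇒ ion charge 2+.
Anion [Ti…]: ligand charges -6, Ti(IV) ⇒ ion charge 2−.
One 2+ cation balances one 2− anion.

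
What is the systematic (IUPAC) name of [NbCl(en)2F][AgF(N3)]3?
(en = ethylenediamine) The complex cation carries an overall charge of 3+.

chlorobis(ethylenediamine)fluoroniobium(V) azidofluoroargentate(I)

Both ions are complex: the cation is named first with the plain metal name, the anion second with the -ate form; each ion's ligands are alphabetised independently.
The complex cation is given as 3+; its ligand charges sum to -2, so Nb = +5.
With 3 anions per cation, each anion must be 3/3 = 1−.
Anion: ligand charges sum to -2; for the ion to be 1−, Ag = +1.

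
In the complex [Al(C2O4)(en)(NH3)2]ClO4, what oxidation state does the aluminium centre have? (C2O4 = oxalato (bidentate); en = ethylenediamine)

+3

1 perchlorate outside the brackets (-1 each) → the complex ion is 1+.
Ligand charges: 1×C2O4 = -2; 1×en neutral; 2×NH3 neutral; sum -2.
Al + (-2) = 1+ ⇒ Al is +3.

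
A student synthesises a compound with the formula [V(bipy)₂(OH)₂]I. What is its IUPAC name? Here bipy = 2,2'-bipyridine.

The 1 iodide counter-ion carries a total charge of -1, so each complex ion is 1+.
Ligand charges: 2×2,2'-bipyridine (neutral), 2×hydroxo (-1 each); total -2. So V + (-2) = 1+, giving V = +3.
Ligands are named alphabetically: bipyridine before hydroxo.

bis(2,2'-bipyridine)dihydroxovanadium(III) iodide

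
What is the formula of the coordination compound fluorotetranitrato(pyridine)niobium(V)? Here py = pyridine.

[NbF(NO3)4(py)]

Ligands: 4 nitrato (NO3, -1), 1 fluoro (F, -1), 1 pyridine (py, neutral). Ligand charge sum = -5.
With Nb in oxidation state +5, the complex ion is [Nb...].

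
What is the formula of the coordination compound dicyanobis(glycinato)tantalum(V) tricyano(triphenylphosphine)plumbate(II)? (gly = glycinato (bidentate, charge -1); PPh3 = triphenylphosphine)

Cation [Ta…]: ligand charges -4, Ta(V) ⇒ ion charge 1+.
Anion [Pb…]: ligand charges -3, Pb(II) ⇒ ion charge 1−.
One 1+ cation balances one 1− anion.

[Ta(CN)2(gly)2][Pb(CN)3(PPh3)]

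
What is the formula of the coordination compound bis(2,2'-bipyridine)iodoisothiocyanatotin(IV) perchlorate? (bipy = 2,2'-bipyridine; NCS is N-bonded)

[Sn(bipy)2I(NCS)](ClO4)2

Ligands: 1 iodo (I, -1), 2 2,2'-bipyridine (bipy, neutral), 1 isothiocyanato (NCS, -1). Ligand charge sum = -2.
Charge balance with perchlorate (-1) requires 1 complex ion per 2 perchlorate.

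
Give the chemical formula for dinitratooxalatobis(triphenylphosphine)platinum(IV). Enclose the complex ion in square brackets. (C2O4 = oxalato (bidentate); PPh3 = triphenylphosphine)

Ligands: 1 oxalato (C2O4, -2), 2 nitrato (NO3, -1), 2 triphenylphosphine (PPh3, neutral). Ligand charge sum = -4.
With Pt in oxidation state +4, the complex ion is [Pt...].

[Pt(C2O4)(NO3)2(PPh3)2]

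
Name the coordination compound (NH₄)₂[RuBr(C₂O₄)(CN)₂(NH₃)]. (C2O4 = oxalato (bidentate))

The 2 ammonium counter-ions carry a total charge of +2, so each complex ion is 2−.
Ligand charges: 1×ammine (neutral), 2×cyano (-1 each), 1×bromo (-1 each), 1×oxalato (-2 each); total -5. So Ru + (-5) = 2−, giving Ru = +3.
Ligands are named alphabetically: ammine before bromo before cyano before oxalato.
The complex ion is anionic, so ruthenium takes the -ate form ruthenate(III).

ammonium amminebromodicyanooxalatoruthenate(III)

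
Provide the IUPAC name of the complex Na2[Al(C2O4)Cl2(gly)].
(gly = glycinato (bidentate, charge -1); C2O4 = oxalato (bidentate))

The 2 sodium counter-ions carry a total charge of +2, so each complex ion is 2−.
Ligand charges: 2×chloro (-1 each), 1×glycinato (-1 each), 1×oxalato (-2 each); total -5. So Al + (-5) = 2−, giving Al = +3.
The complex ion is anionic, so aluminium takes the -ate form aluminate(III).

sodium dichloro(glycinato)oxalatoaluminate(III)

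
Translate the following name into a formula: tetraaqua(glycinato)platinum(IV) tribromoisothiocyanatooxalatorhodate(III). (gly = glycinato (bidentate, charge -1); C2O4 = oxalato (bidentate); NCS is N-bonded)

Cation [Pt…]: ligand charges -1, Pt(IV) ⇒ ion charge 3+.
Anion [Rh…]: ligand charges -6, Rh(III) ⇒ ion charge 3−.

[Pt(gly)(H2O)4][RhBr3(C2O4)(NCS)]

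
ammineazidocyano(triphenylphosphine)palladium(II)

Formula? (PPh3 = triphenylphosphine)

Ligands: 1 triphenylphosphine (PPh3, neutral), 1 cyano (CN, -1), 1 azido (N3, -1), 1 ammine (NH3, neutral). Ligand charge sum = -2.
With Pd in oxidation state +2, the complex ion is [Pd...].

[Pd(CN)(N3)(NH3)(PPh3)]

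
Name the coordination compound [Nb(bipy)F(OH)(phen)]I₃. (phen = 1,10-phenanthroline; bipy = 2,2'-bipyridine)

The 3 iodide counter-ions carry a total charge of -3, so each complex ion is 3+.
Ligand charges: 1×1,10-phenanthroline (neutral), 1×hydroxo (-1 each), 1×fluoro (-1 each), 1×2,2'-bipyridine (neutral); total -2. So Nb + (-2) = 3+, giving Nb = +5.
Ligands are named alphabetically: bipyridine before fluoro before hydroxo before phenanthroline.

(2,2'-bipyridine)fluorohydroxo(1,10-phenanthroline)niobium(V) iodide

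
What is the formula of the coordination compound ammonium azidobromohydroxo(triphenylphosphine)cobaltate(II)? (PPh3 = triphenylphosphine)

NH4[CoBr(N3)(OH)(PPh3)]

Ligands: 1 hydroxo (OH, -1), 1 triphenylphosphine (PPh3, neutral), 1 bromo (Br, -1), 1 azido (N3, -1). Ligand charge sum = -3.
With Co in oxidation state +2, the complex ion is [Co...]^1−.
Charge balance with ammonium (+1) requires 1 complex ion per 1 ammonium.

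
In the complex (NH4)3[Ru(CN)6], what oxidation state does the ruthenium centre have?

3 ammonium outside the brackets (+1 each) → the complex ion is 3−.
Ligand charges: 6×CN = -6; sum -6.
Ru + (-6) = 3− ⇒ Ru is +3.

+3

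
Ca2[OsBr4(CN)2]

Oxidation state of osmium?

2 calcium outside the brackets (+2 each) → the complex ion is 4−.
Ligand charges: 4×Br = -4; 2×CN = -2; sum -6.
Os + (-6) = 4− ⇒ Os is +2.

+2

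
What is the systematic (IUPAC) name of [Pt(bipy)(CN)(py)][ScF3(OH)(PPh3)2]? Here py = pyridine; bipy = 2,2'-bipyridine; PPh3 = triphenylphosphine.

(2,2'-bipyridine)cyano(pyridine)platinum(II) trifluorohydroxobis(triphenylphosphine)scandate(III)

Scandium is always +3 in its complexes; the anion's ligand charges sum to -4, so the complex anion is 1−.
A 1:1 salt means the cation carries the equal and opposite charge, 1+.
Cation: ligand charges sum to -1; for the ion to be 1+, Pt = +2.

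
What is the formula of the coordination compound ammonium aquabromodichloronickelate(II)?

NH4[NiBrCl2(H2O)]

Ligands: 1 bromo (Br, -1), 1 aqua (H2O, neutral), 2 chloro (Cl, -1). Ligand charge sum = -3.
Charge balance with ammonium (+1) requires 1 complex ion per 1 ammonium.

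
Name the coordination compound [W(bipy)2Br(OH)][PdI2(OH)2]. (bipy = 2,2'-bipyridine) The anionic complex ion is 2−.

bis(2,2'-bipyridine)bromohydroxotungsten(IV) dihydroxodiiodopalladate(II)

Both ions are complex: the cation is named first with the plain metal name, the anion second with the -ate form; each ion's ligands are alphabetised independently.
The complex anion is given as 2−; its ligand charges sum to -4, so Pd = +2.
A 1:1 salt means the cation carries the equal and opposite charge, 2+.
Cation: ligand charges sum to -2; for the ion to be 2+, W = +4.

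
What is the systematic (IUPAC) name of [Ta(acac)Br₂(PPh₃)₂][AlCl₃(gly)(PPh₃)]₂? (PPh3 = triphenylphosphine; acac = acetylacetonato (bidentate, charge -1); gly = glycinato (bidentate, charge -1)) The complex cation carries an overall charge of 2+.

The complex cation is given as 2+; its ligand charges sum to -3, so Ta = +5.
With 2 anions per cation, each anion must be 2/2 = 1−.
Anion: ligand charges sum to -4; for the ion to be 1−, Al = +3.

(acetylacetonato)dibromobis(triphenylphosphine)tantalum(V) trichloro(glycinato)(triphenylphosphine)aluminate(III)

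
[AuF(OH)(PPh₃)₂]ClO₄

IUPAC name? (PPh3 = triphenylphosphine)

The 1 perchlorate counter-ion carries a total charge of -1, so each complex ion is 1+.
Ligand charges: 2×triphenylphosphine (neutral), 1×fluoro (-1 each), 1×hydroxo (-1 each); total -2. So Au + (-2) = 1+, giving Au = +3.
Ligands are named alphabetically: fluoro before hydroxo before triphenylphosphine.

fluorohydroxobis(triphenylphosphine)gold(III) perchlorate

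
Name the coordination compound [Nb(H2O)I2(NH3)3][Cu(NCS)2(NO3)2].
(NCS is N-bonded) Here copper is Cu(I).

triammineaquadiiodoniobium(V) diisothiocyanatodinitratocuprate(I)

Cu is given as +1; the anion's ligand charges sum to -4, so the complex anion is 3−.
A 1:1 salt means the cation carries the equal and opposite charge, 3+.
Cation: ligand charges sum to -2; for the ion to be 3+, Nb = +5.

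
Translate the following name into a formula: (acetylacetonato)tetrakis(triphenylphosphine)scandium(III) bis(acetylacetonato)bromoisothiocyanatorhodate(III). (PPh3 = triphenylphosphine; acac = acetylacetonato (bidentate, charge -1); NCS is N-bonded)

Cation [Sc…]: ligand charges -1, Sc(III) ⇒ ion charge 2+.
Anion [Rh…]: ligand charges -4, Rh(III) ⇒ ion charge 1−.
One 2+ cation requires 2 of the 1− anion.

[Sc(acac)(PPh3)4][Rh(acac)2Br(NCS)]2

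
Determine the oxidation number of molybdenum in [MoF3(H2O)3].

+3

No counter-ion: the bracketed complex is neutral.
Ligand charges: 3×F = -3; 3×H2O neutral; sum -3.
Mo + (-3) = 0 ⇒ Mo is +3.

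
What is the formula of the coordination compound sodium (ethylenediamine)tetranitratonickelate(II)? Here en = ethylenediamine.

Ligands: 1 ethylenediamine (en, neutral), 4 nitrato (NO3, -1). Ligand charge sum = -4.
With Ni in oxidation state +2, the complex ion is [Ni...]^2−.
Charge balance with sodium (+1) requires 1 complex ion per 2 sodium.

Na2[Ni(en)(NO3)4]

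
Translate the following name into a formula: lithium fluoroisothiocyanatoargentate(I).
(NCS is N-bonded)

Li[AgF(NCS)]

Ligands: 1 fluoro (F, -1), 1 isothiocyanato (NCS, -1). Ligand charge sum = -2.
Charge balance with lithium (+1) requires 1 complex ion per 1 lithium.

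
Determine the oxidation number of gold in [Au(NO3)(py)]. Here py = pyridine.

+1

No counter-ion: the bracketed complex is neutral.
Ligand charges: 1×NO3 = -1; 1×py neutral; sum -1.
Au + (-1) = 0 ⇒ Au is +1.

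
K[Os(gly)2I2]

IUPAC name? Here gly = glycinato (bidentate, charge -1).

potassium bis(glycinato)diiodoosmate(III)

The 1 potassium counter-ion carries a total charge of +1, so each complex ion is 1−.
Ligand charges: 2×iodo (-1 each), 2×glycinato (-1 each); total -4. So Os + (-4) = 1−, giving Os = +3.
The complex ion is anionic, so osmium takes the -ate form osmate(III).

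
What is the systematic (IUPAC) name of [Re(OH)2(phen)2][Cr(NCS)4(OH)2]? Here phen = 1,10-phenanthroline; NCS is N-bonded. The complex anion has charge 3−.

dihydroxobis(1,10-phenanthroline)rhenium(V) dihydroxotetraisothiocyanatochromate(III)

The complex anion is given as 3−; its ligand charges sum to -6, so Cr = +3.
A 1:1 salt means the cation carries the equal and opposite charge, 3+.
Cation: ligand charges sum to -2; for the ion to be 3+, Re = +5.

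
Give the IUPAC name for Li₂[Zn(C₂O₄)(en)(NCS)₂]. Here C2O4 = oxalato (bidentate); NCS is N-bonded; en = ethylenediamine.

The 2 lithium counter-ions carry a total charge of +2, so each complex ion is 2−.
Ligand charges: 1×oxalato (-2 each), 2×isothiocyanato (-1 each), 1×ethylenediamine (neutral); total -4. So Zn + (-4) = 2−, giving Zn = +2.
Ligands are named alphabetically: ethylenediamine before isothiocyanato before oxalato.
The complex ion is anionic, so zinc takes the -ate form zincate(II).

lithium (ethylenediamine)diisothiocyanatooxalatozincate(II)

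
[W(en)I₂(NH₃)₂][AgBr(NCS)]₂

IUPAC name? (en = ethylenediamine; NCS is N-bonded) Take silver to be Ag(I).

Both ions are complex: the cation is named first with the plain metal name, the anion second with the -ate form; each ion's ligands are alphabetised independently.
Ag is given as +1; the anion's ligand charges sum to -2, so the complex anion is 1−.
With 2 anions per cation, the cation must be 2×1 = 2+.
Cation: ligand charges sum to -2; for the ion to be 2+, W = +4.

diammine(ethylenediamine)diiodotungsten(IV) bromoisothiocyanatoargentate(I)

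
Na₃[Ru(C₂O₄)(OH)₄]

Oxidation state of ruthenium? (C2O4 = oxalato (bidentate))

+3

3 sodium outside the brackets (+1 each) → the complex ion is 3−.
Ligand charges: 4×OH = -4; 1×C2O4 = -2; sum -6.
Ru + (-6) = 3− ⇒ Ru is +3.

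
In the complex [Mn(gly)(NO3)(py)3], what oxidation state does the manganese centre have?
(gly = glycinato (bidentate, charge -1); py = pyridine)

+2

No counter-ion: the bracketed complex is neutral.
Ligand charges: 1×gly = -1; 3×py neutral; 1×NO3 = -1; sum -2.
Mn + (-2) = 0 ⇒ Mn is +2.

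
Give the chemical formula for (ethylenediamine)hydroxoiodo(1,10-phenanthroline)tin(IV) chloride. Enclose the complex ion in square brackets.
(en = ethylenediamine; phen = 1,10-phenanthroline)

Ligands: 1 iodo (I, -1), 1 ethylenediamine (en, neutral), 1 1,10-phenanthroline (phen, neutral), 1 hydroxo (OH, -1). Ligand charge sum = -2.
With Sn in oxidation state +4, the complex ion is [Sn...]^2+.
Charge balance with chloride (-1) requires 1 complex ion per 2 chloride.

[Sn(en)I(OH)(phen)]Cl2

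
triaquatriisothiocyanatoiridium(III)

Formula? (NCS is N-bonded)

[Ir(H2O)3(NCS)3]

Ligands: 3 isothiocyanato (NCS, -1), 3 aqua (H2O, neutral). Ligand charge sum = -3.
With Ir in oxidation state +3, the complex ion is [Ir...].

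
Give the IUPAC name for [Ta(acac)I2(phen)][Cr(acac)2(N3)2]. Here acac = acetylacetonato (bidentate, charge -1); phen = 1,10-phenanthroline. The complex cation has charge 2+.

(acetylacetonato)diiodo(1,10-phenanthroline)tantalum(V) bis(acetylacetonato)diazidochromate(II)

Both ions are complex: the cation is named first with the plain metal name, the anion second with the -ate form; each ion's ligands are alphabetised independently.
The complex cation is given as 2+; its ligand charges sum to -3, so Ta = +5.
A 1:1 salt means the anion carries the equal and opposite charge, 2−.
Anion: ligand charges sum to -4; for the ion to be 2−, Cr = +2.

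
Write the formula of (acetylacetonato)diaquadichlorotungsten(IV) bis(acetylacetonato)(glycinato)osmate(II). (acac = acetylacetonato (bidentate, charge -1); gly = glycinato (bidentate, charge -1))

[W(acac)Cl2(H2O)2][Os(acac)2(gly)]

Cation [W…]: ligand charges -3, W(IV) ⇒ ion charge 1+.
Anion [Os…]: ligand charges -3, Os(II) ⇒ ion charge 1−.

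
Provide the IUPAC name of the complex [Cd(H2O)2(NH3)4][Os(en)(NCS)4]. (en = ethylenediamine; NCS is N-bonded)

Cadmium is always +2 in its complexes; the cation's ligand charges sum to 0, so the complex cation is 2+.
A 1:1 salt means the anion carries the equal and opposite charge, 2−.
Anion: ligand charges sum to -4; for the ion to be 2−, Os = +2.

tetraamminediaquacadmium(II) (ethylenediamine)tetraisothiocyanatoosmate(II)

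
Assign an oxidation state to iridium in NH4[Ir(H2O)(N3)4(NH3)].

1 ammonium outside the brackets (+1 each) → the complex ion is 1−.
Ligand charges: 1×NH3 neutral; 1×H2O neutral; 4×N3 = -4; sum -4.
Ir + (-4) = 1− ⇒ Ir is +3.

+3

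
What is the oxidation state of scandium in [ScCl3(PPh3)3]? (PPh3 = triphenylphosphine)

+3

No counter-ion: the bracketed complex is neutral.
Ligand charges: 3×Cl = -3; 3×PPh3 neutral; sum -3.
Sc + (-3) = 0 ⇒ Sc is +3.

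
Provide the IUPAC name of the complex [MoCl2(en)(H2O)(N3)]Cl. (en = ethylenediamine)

aquaazidodichloro(ethylenediamine)molybdenum(IV) chloride

The 1 chloride counter-ion carries a total charge of -1, so each complex ion is 1+.
Ligand charges: 1×aqua (neutral), 1×azido (-1 each), 1×ethylenediamine (neutral), 2×chloro (-1 each); total -3. So Mo + (-3) = 1+, giving Mo = +4.
Ligands are named alphabetically: aqua before azido before chloro before ethylenediamine.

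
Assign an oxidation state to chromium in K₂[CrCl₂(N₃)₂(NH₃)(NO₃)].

2 potassium outside the brackets (+1 each) → the complex ion is 2−.
Ligand charges: 2×N3 = -2; 1×NO3 = -1; 1×NH3 neutral; 2×Cl = -2; sum -5.
Cr + (-5) = 2− ⇒ Cr is +3.

+3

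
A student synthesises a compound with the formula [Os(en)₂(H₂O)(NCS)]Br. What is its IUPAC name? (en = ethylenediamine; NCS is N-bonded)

The 1 bromide counter-ion carries a total charge of -1, so each complex ion is 1+.
Ligand charges: 1×aqua (neutral), 2×ethylenediamine (neutral), 1×isothiocyanato (-1 each); total -1. So Os + (-1) = 1+, giving Os = +2.
Ligands are named alphabetically: aqua before ethylenediamine before isothiocyanato.

aquabis(ethylenediamine)isothiocyanatoosmium(II) bromide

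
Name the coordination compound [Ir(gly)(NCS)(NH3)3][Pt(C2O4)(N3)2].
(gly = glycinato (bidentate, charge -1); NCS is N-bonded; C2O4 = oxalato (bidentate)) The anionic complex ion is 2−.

triammine(glycinato)isothiocyanatoiridium(IV) diazidooxalatoplatinate(II)

Both ions are complex: the cation is named first with the plain metal name, the anion second with the -ate form; each ion's ligands are alphabetised independently.
The complex anion is given as 2−; its ligand charges sum to -4, so Pt = +2.
A 1:1 salt means the cation carries the equal and opposite charge, 2+.
Cation: ligand charges sum to -2; for the ion to be 2+, Ir = +4.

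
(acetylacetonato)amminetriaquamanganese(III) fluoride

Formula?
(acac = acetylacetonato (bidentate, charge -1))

[Mn(acac)(H2O)3(NH3)]F2

Ligands: 1 acetylacetonato (acac, -1), 1 ammine (NH3, neutral), 3 aqua (H2O, neutral). Ligand charge sum = -1.
Charge balance with fluoride (-1) requires 1 complex ion per 2 fluoride.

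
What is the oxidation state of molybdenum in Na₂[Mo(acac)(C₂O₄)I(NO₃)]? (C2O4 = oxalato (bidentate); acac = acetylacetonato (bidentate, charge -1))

2 sodium outside the brackets (+1 each) → the complex ion is 2−.
Ligand charges: 1×C2O4 = -2; 1×I = -1; 1×acac = -1; 1×NO3 = -1; sum -5.
Mo + (-5) = 2− ⇒ Mo is +3.

+3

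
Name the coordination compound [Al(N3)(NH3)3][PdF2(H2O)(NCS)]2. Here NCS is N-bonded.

triammineazidoaluminium(III) aquadifluoroisothiocyanatopalladate(II)

Aluminium is always +3 in its complexes; the cation's ligand charges sum to -1, so the complex cation is 2+.
With 2 anions per cation, each anion must be 2/2 = 1−.
Anion: ligand charges sum to -3; for the ion to be 1−, Pd = +2.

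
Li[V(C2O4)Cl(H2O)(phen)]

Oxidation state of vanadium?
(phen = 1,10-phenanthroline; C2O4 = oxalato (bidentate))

+2

1 lithium outside the brackets (+1 each) → the complex ion is 1−.
Ligand charges: 1×phen neutral; 1×C2O4 = -2; 1×Cl = -1; 1×H2O neutral; sum -3.
V + (-3) = 1− ⇒ V is +2.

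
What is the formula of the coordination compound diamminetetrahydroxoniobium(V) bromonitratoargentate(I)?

Cation [Nb…]: ligand charges -4, Nb(V) ⇒ ion charge 1+.
Anion [Ag…]: ligand charges -2, Ag(I) ⇒ ion charge 1−.

[Nb(NH3)2(OH)4][AgBr(NO3)]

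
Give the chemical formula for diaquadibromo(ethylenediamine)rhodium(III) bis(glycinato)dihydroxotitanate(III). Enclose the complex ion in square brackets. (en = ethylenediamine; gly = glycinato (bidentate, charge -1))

[RhBr2(en)(H2O)2][Ti(gly)2(OH)2]

Cation [Rh…]: ligand charges -2, Rh(III) ⇒ ion charge 1+.
Anion [Ti…]: ligand charges -4, Ti(III) ⇒ ion charge 1−.
One 1+ cation balances one 1− anion.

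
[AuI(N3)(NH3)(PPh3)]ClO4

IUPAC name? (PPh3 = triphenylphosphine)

The 1 perchlorate counter-ion carries a total charge of -1, so each complex ion is 1+.
Ligand charges: 1×iodo (-1 each), 1×azido (-1 each), 1×ammine (neutral), 1×triphenylphosphine (neutral); total -2. So Au + (-2) = 1+, giving Au = +3.
Ligands are named alphabetically: ammine before azido before iodo before triphenylphosphine.

ammineazidoiodo(triphenylphosphine)gold(III) perchlorate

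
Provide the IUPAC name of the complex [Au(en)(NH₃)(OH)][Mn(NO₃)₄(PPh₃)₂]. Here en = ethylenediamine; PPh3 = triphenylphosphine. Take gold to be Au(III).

Both ions are complex: the cation is named first with the plain metal name, the anion second with the -ate form; each ion's ligands are alphabetised independently.
Au is given as +3; the cation's ligand charges sum to -1, so the complex cation is 2+.
A 1:1 salt means the anion carries the equal and opposite charge, 2−.
Anion: ligand charges sum to -4; for the ion to be 2−, Mn = +2.

ammine(ethylenediamine)hydroxogold(III) tetranitratobis(triphenylphosphine)manganate(II)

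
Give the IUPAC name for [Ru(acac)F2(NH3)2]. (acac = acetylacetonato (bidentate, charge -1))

(acetylacetonato)diamminedifluororuthenium(III)

There is no counter-ion, so the complex is neutral overall.
Ligand charges: 2×fluoro (-1 each), 1×acetylacetonato (-1 each), 2×ammine (neutral); total -3. So Ru + (-3) = 0, giving Ru = +3.
Ligands are named alphabetically: acetylacetonato before ammine before fluoro.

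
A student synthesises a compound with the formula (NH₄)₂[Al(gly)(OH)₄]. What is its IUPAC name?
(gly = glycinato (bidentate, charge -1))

ammonium (glycinato)tetrahydroxoaluminate(III)

The 2 ammonium counter-ions carry a total charge of +2, so each complex ion is 2−.
Ligand charges: 4×hydroxo (-1 each), 1×glycinato (-1 each); total -5. So Al + (-5) = 2−, giving Al = +3.
The complex ion is anionic, so aluminium takes the -ate form aluminate(III).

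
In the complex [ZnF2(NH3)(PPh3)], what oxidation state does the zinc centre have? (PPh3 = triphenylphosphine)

+2

No counter-ion: the bracketed complex is neutral.
Ligand charges: 2×F = -2; 1×PPh3 neutral; 1×NH3 neutral; sum -2.
Zn + (-2) = 0 ⇒ Zn is +2.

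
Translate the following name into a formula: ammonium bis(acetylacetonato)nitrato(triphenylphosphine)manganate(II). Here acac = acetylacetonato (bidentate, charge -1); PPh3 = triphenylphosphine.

Ligands: 2 acetylacetonato (acac, -1), 1 nitrato (NO3, -1), 1 triphenylphosphine (PPh3, neutral). Ligand charge sum = -3.
With Mn in oxidation state +2, the complex ion is [Mn...]^1−.
Charge balance with ammonium (+1) requires 1 complex ion per 1 ammonium.

NH4[Mn(acac)2(NO3)(PPh3)]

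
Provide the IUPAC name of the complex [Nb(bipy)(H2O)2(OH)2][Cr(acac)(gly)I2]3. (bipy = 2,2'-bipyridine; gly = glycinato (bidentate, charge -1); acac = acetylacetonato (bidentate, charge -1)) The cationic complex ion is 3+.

diaqua(2,2'-bipyridine)dihydroxoniobium(V) (acetylacetonato)(glycinato)diiodochromate(III)

The complex cation is given as 3+; its ligand charges sum to -2, so Nb = +5.
With 3 anions per cation, each anion must be 3/3 = 1−.
Anion: ligand charges sum to -4; for the ion to be 1−, Cr = +3.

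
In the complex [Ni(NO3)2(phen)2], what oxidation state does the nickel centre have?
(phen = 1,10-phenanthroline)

+2

No counter-ion: the bracketed complex is neutral.
Ligand charges: 2×NO3 = -2; 2×phen neutral; sum -2.
Ni + (-2) = 0 ⇒ Ni is +2.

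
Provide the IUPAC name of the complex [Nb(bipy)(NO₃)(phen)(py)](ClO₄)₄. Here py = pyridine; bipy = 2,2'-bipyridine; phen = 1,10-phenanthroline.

The 4 perchlorate counter-ions carry a total charge of -4, so each complex ion is 4+.
Ligand charges: 1×pyridine (neutral), 1×2,2'-bipyridine (neutral), 1×nitrato (-1 each), 1×1,10-phenanthroline (neutral); total -1. So Nb + (-1) = 4+, giving Nb = +5.
Ligands are named alphabetically: bipyridine before nitrato before phenanthroline before pyridine.

(2,2'-bipyridine)nitrato(1,10-phenanthroline)(pyridine)niobium(V) perchlorate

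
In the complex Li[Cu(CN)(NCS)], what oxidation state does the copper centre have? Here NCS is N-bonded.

+1

1 lithium outside the brackets (+1 each) → the complex ion is 1−.
Ligand charges: 1×NCS = -1; 1×CN = -1; sum -2.
Cu + (-2) = 1− ⇒ Cu is +1.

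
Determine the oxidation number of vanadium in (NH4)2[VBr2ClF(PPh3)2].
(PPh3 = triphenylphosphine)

2 ammonium outside the brackets (+1 each) → the complex ion is 2−.
Ligand charges: 1×Cl = -1; 1×F = -1; 2×Br = -2; 2×PPh3 neutral; sum -4.
V + (-4) = 2− ⇒ V is +2.

+2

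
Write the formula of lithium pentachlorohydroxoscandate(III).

Li3[ScCl5(OH)]

Ligands: 1 hydroxo (OH, -1), 5 chloro (Cl, -1). Ligand charge sum = -6.
With Sc in oxidation state +3, the complex ion is [Sc...]^3−.
Charge balance with lithium (+1) requires 1 complex ion per 3 lithium.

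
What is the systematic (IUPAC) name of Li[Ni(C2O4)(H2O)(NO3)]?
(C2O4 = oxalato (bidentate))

lithium aquanitratooxalatonickelate(II)

The 1 lithium counter-ion carries a total charge of +1, so each complex ion is 1−.
Ligand charges: 1×nitrato (-1 each), 1×oxalato (-2 each), 1×aqua (neutral); total -3. So Ni + (-3) = 1−, giving Ni = +2.
Ligands are named alphabetically: aqua before nitrato before oxalato.
The complex ion is anionic, so nickel takes the -ate form nickelate(II).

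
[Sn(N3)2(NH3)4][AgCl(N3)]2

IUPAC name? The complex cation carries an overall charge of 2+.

The complex cation is given as 2+; its ligand charges sum to -2, so Sn = +4.
With 2 anions per cation, each anion must be 2/2 = 1−.
Anion: ligand charges sum to -2; for the ion to be 1−, Ag = +1.

tetraamminediazidotin(IV) azidochloroargentate(I)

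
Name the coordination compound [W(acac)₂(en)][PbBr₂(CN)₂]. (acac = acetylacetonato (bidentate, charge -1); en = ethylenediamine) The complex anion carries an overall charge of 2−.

bis(acetylacetonato)(ethylenediamine)tungsten(IV) dibromodicyanoplumbate(II)

The complex anion is given as 2−; its ligand charges sum to -4, so Pb = +2.
A 1:1 salt means the cation carries the equal and opposite charge, 2+.
Cation: ligand charges sum to -2; for the ion to be 2+, W = +4.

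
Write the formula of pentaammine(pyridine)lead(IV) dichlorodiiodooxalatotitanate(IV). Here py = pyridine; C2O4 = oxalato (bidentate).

[Pb(NH3)5(py)][Ti(C2O4)Cl2I2]2

Cation [Pb…]: ligand charges 0, Pb(IV) ⇒ ion charge 4+.
Anion [Ti…]: ligand charges -6, Ti(IV) ⇒ ion charge 2−.
One 4+ cation requires 2 of the 2− anion.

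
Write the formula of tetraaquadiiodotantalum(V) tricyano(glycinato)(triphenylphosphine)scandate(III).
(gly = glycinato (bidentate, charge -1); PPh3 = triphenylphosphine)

Cation [Ta…]: ligand charges -2, Ta(V) ⇒ ion charge 3+.
Anion [Sc…]: ligand charges -4, Sc(III) ⇒ ion charge 1−.

[Ta(H2O)4I2][Sc(CN)3(gly)(PPh3)]3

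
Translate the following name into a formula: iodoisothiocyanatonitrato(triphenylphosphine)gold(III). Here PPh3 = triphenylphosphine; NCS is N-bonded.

Ligands: 1 nitrato (NO3, -1), 1 iodo (I, -1), 1 triphenylphosphine (PPh3, neutral), 1 isothiocyanato (NCS, -1). Ligand charge sum = -3.
With Au in oxidation state +3, the complex ion is [Au...].

[AuI(NCS)(NO3)(PPh3)]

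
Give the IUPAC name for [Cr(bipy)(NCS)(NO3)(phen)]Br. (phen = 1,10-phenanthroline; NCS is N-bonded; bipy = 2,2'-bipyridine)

(2,2'-bipyridine)isothiocyanatonitrato(1,10-phenanthroline)chromium(III) bromide

The 1 bromide counter-ion carries a total charge of -1, so each complex ion is 1+.
Ligand charges: 1×nitrato (-1 each), 1×1,10-phenanthroline (neutral), 1×isothiocyanato (-1 each), 1×2,2'-bipyridine (neutral); total -2. So Cr + (-2) = 1+, giving Cr = +3.
Ligands are named alphabetically: bipyridine before isothiocyanato before nitrato before phenanthroline.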